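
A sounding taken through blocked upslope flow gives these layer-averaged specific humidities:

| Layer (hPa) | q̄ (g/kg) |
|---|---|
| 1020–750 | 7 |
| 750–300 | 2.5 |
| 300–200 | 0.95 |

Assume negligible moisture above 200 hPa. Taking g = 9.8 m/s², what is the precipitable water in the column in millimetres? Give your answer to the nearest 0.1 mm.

PW ≈ 31.7 mm

Precipitable water is the column-integrated vapour mass per unit area: PW = (1/g) Σ q̄ Δp, with q in kg/kg and Δp in Pa (1 kg/m² of water = 1 mm).
Layer 1020–750 hPa: Δp = 270 hPa = 27000 Pa, q̄ = 0.007 kg/kg → 0.007 × 27000 / 9.8 = 19.29 mm
Layer 750–300 hPa: Δp = 450 hPa = 45000 Pa, q̄ = 0.0025 kg/kg → 0.0025 × 45000 / 9.8 = 11.48 mm
Layer 300–200 hPa: Δp = 100 hPa = 10000 Pa, q̄ = 0.00095 kg/kg → 0.00095 × 10000 / 9.8 = 0.97 mm
PW = 19.29 + 11.48 + 0.97 = 31.74 ≈ 31.7 mm.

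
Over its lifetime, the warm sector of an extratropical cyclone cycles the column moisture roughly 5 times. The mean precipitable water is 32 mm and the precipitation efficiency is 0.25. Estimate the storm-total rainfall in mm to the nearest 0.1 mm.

rainfall ≈ 40.0 mm

Each cycle deposits ε × PW = 0.25 × 32 = 8 mm.
Over 5 cycles: 5 × 8 = 40.0 mm.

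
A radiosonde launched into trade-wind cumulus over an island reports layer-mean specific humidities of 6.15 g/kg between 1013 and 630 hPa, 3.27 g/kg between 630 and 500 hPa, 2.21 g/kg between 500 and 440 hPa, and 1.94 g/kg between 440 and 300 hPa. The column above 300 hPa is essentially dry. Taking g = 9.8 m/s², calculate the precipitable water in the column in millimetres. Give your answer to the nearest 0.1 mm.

Precipitable water is the column-integrated vapour mass per unit area: PW = (1/g) Σ q̄ Δp, with q in kg/kg and Δp in Pa (1 kg/m² of water = 1 mm).
Layer 1013–630 hPa: Δp = 383 hPa = 38300 Pa, q̄ = 0.00615 kg/kg → 0.00615 × 38300 / 9.8 = 24.04 mm
Layer 630–500 hPa: Δp = 130 hPa = 13000 Pa, q̄ = 0.00327 kg/kg → 0.00327 × 13000 / 9.8 = 4.34 mm
Layer 500–440 hPa: Δp = 60 hPa = 6000 Pa, q̄ = 0.00221 kg/kg → 0.00221 × 6000 / 9.8 = 1.35 mm
Layer 440–300 hPa: Δp = 140 hPa = 14000 Pa, q̄ = 0.00194 kg/kg → 0.00194 × 14000 / 9.8 = 2.77 mm
PW = 24.04 + 4.34 + 1.35 + 2.77 = 32.50 ≈ 32.5 mm.

PW ≈ 32.5 mm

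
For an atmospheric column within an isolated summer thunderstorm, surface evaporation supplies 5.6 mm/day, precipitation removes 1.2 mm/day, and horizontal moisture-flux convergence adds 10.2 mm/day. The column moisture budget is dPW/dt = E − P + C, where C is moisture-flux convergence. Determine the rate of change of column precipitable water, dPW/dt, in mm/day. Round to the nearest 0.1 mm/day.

dPW/dt ≈ 14.6 mm/day

dPW/dt = E − P + C = 5.6 − 1.2 + (10.2) = 14.6 mm/day.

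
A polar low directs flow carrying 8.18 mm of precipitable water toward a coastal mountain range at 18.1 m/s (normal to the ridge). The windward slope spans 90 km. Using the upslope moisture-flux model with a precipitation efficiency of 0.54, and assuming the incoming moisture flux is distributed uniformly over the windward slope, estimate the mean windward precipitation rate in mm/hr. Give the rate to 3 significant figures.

Incoming column moisture flux per unit ridge length: F = V × PW = 18.1 × 8.18 = 148.058 mm·m/s.
Spread over the 90 km slope with efficiency ε = 0.54: R = ε·F/W = 0.54 × 148.058 / 90000 m = 8.883e-04 mm/s.
R = 8.883e-04 × 3600 = 3.20 mm/hr.

R ≈ 3.20 mm/hr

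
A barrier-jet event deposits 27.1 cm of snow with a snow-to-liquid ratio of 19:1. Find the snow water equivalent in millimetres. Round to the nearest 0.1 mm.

SWE ≈ 14.3 mm

SWE = snow depth / ratio = 27.1 cm / 19 = 1.426 cm = 14.3 mm.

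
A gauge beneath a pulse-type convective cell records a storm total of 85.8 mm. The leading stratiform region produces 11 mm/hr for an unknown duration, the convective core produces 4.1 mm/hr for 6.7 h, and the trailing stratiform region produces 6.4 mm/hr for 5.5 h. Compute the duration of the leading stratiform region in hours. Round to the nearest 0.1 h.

duration ≈ 2.1 h

Known phases: 4.1 × 6.7 + 6.4 × 5.5 = 27.47 + 35.2 = 62.67 mm.
Remaining depth = 85.8 − 62.67 = 23.13 mm.
Duration = 23.13 / 11 = 2.1 h.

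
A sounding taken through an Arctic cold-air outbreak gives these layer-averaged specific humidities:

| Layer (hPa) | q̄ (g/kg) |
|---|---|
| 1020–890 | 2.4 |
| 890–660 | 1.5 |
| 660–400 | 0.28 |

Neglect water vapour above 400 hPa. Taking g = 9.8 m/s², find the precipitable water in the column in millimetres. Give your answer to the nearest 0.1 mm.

Precipitable water is the column-integrated vapour mass per unit area: PW = (1/g) Σ q̄ Δp, with q in kg/kg and Δp in Pa (1 kg/m² of water = 1 mm).
Layer 1020–890 hPa: Δp = 130 hPa = 13000 Pa, q̄ = 0.0024 kg/kg → 0.0024 × 13000 / 9.8 = 3.18 mm
Layer 890–660 hPa: Δp = 230 hPa = 23000 Pa, q̄ = 0.0015 kg/kg → 0.0015 × 23000 / 9.8 = 3.52 mm
Layer 660–400 hPa: Δp = 260 hPa = 26000 Pa, q̄ = 0.00028 kg/kg → 0.00028 × 26000 / 9.8 = 0.74 mm
PW = 3.18 + 3.52 + 0.74 = 7.44 ≈ 7.4 mm.

PW ≈ 7.4 mm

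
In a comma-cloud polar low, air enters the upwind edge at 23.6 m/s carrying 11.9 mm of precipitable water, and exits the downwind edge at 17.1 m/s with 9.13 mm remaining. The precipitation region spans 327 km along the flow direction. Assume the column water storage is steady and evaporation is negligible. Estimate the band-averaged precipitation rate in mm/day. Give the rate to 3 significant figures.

R ≈ 33.0 mm/day

Column moisture flux per unit crosswind length is F = V × PW.
Inflow: F_in = 23.6 × 11.9 = 280.84 mm·m/s
Outflow: F_out = 17.1 × 9.13 = 156.123 mm·m/s
Steady-state rate R = (F_in − F_out)/L = (280.84 − 156.123) / 327000 m = 3.814e-04 mm/s.
R = 3.814e-04 × 3600 × 24 = 33.0 mm/day.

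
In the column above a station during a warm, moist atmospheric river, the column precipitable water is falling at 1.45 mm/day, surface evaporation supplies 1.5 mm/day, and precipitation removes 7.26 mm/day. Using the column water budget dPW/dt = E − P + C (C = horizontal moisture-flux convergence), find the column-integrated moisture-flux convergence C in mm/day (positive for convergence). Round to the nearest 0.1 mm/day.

dPW/dt = -1.45 mm/day.
C = dPW/dt − E + P = (-1.45) − 1.5 + 7.26 = 4.3 mm/day.

C ≈ 4.3 mm/day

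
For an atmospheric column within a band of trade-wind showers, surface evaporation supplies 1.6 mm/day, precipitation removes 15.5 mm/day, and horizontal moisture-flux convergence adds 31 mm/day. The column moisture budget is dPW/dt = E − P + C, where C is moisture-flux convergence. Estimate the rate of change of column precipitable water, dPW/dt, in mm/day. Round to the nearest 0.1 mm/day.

dPW/dt ≈ 17.1 mm/day

dPW/dt = E − P + C = 1.6 − 15.5 + (31) = 17.1 mm/day.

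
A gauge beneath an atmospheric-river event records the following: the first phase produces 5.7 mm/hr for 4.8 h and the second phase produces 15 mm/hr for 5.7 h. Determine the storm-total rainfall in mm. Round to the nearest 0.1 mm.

total ≈ 112.9 mm

Total = Σ Rᵢ Δtᵢ = 5.7 × 4.8 + 15 × 5.7
      = 27.36 + 85.5 = 112.9 mm.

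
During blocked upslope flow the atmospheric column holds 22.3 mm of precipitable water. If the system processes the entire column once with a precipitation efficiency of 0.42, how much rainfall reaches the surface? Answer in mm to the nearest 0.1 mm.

rainfall ≈ 9.4 mm

Rainfall = ε × PW = 0.42 × 22.3 = 9.4 mm.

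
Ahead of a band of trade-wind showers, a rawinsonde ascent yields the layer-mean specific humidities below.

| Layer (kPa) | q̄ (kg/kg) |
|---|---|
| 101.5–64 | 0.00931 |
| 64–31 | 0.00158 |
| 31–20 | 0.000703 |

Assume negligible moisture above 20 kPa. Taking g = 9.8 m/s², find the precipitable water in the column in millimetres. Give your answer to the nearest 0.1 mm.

Precipitable water is the column-integrated vapour mass per unit area: PW = (1/g) Σ q̄ Δp, with q in kg/kg and Δp in Pa (1 kg/m² of water = 1 mm).
Layer 101.5–64 kPa: Δp = 375 hPa = 37500 Pa, q̄ = 0.00931 kg/kg → 0.00931 × 37500 / 9.8 = 35.62 mm
Layer 64–31 kPa: Δp = 330 hPa = 33000 Pa, q̄ = 0.00158 kg/kg → 0.00158 × 33000 / 9.8 = 5.32 mm
Layer 31–20 kPa: Δp = 110 hPa = 11000 Pa, q̄ = 0.000703 kg/kg → 0.000703 × 11000 / 9.8 = 0.79 mm
PW = 35.62 + 5.32 + 0.79 = 41.73 ≈ 41.7 mm.

PW ≈ 41.7 mm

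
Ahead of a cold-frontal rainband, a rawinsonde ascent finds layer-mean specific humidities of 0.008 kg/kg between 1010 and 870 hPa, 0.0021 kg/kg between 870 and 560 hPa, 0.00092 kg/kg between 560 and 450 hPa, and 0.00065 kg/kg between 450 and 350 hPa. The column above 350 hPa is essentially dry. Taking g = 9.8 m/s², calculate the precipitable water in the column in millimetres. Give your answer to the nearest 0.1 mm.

PW ≈ 19.8 mm

Precipitable water is the column-integrated vapour mass per unit area: PW = (1/g) Σ q̄ Δp, with q in kg/kg and Δp in Pa (1 kg/m² of water = 1 mm).
Layer 1010–870 hPa: Δp = 140 hPa = 14000 Pa, q̄ = 0.008 kg/kg → 0.008 × 14000 / 9.8 = 11.43 mm
Layer 870–560 hPa: Δp = 310 hPa = 31000 Pa, q̄ = 0.0021 kg/kg → 0.0021 × 31000 / 9.8 = 6.64 mm
Layer 560–450 hPa: Δp = 110 hPa = 11000 Pa, q̄ = 0.00092 kg/kg → 0.00092 × 11000 / 9.8 = 1.03 mm
Layer 450–350 hPa: Δp = 100 hPa = 10000 Pa, q̄ = 0.00065 kg/kg → 0.00065 × 10000 / 9.8 = 0.66 mm
PW = 11.43 + 6.64 + 1.03 + 0.66 = 19.76 ≈ 19.8 mm.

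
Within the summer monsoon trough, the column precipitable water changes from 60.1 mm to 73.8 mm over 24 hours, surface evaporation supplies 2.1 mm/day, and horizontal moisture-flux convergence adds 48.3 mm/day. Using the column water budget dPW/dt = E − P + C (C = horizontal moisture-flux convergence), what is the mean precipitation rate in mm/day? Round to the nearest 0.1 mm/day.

P ≈ 36.7 mm/day

dPW/dt = (73.8 − 60.1) mm / (24/24 day) = +13.700 mm/day.
P = E + C − dPW/dt = 2.1 + (48.3) − (+13.700) = 36.7 mm/day.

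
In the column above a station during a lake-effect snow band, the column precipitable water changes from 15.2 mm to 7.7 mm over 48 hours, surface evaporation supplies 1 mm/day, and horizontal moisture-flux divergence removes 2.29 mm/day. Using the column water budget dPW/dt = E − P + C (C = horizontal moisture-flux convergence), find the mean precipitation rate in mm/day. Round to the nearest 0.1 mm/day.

P ≈ 2.5 mm/day

dPW/dt = (7.7 − 15.2) mm / (48/24 day) = -3.750 mm/day.
P = E + C − dPW/dt = 1 + (-2.29) − (-3.750) = 2.5 mm/day.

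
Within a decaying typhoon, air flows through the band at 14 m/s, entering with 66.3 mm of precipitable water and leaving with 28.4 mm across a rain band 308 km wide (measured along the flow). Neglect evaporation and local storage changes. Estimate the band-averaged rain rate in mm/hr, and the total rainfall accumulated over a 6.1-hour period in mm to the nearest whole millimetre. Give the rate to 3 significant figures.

R ≈ 6.20 mm/hr; total ≈ 38 mm

Column moisture flux per unit crosswind length is F = V × PW.
Inflow: F_in = 14 × 66.3 = 928.2 mm·m/s
Outflow: F_out = 14 × 28.4 = 397.6 mm·m/s
Steady-state rate R = (F_in − F_out)/L = (928.2 − 397.6) / 308000 m = 1.723e-03 mm/s.
R = 1.723e-03 × 3600 = 6.20 mm/hr.
Over 6.1 h: total = 6.20 × 6.1 = 37.82 ≈ 38 mm.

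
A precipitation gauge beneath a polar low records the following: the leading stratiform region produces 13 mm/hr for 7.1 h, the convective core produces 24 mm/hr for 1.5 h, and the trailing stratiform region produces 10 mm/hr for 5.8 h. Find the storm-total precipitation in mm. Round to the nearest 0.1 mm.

total ≈ 186.3 mm

Total = Σ Rᵢ Δtᵢ = 13 × 7.1 + 24 × 1.5 + 10 × 5.8
      = 92.3 + 36 + 58 = 186.3 mm.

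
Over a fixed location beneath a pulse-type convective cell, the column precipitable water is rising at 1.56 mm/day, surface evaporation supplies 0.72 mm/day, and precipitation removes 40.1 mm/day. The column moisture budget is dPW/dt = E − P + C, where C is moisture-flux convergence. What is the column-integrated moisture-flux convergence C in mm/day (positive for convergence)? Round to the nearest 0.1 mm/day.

dPW/dt = +1.56 mm/day.
C = dPW/dt − E + P = (+1.56) − 0.72 + 40.1 = 40.9 mm/day.

C ≈ 40.9 mm/day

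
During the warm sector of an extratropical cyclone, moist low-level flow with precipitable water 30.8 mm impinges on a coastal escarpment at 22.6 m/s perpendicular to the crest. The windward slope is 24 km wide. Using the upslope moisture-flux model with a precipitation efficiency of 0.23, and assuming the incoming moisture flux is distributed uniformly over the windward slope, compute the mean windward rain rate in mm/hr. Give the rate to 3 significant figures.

R ≈ 24.0 mm/hr

Incoming column moisture flux per unit ridge length: F = V × PW = 22.6 × 30.8 = 696.08 mm·m/s.
Spread over the 24 km slope with efficiency ε = 0.23: R = ε·F/W = 0.23 × 696.08 / 24000 m = 6.671e-03 mm/s.
R = 6.671e-03 × 3600 = 24.0 mm/hr.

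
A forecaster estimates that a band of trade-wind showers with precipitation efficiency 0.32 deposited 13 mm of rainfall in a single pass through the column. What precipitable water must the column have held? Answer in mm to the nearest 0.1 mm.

PW ≈ 40.6 mm

PW = rainfall / ε = 13 / 0.32 = 40.6 mm.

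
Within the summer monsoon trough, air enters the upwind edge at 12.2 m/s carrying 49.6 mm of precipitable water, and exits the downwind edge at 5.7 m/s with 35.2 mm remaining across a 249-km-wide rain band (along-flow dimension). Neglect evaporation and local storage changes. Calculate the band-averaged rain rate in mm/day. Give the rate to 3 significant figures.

Column moisture flux per unit crosswind length is F = V × PW.
Inflow: F_in = 12.2 × 49.6 = 605.12 mm·m/s
Outflow: F_out = 5.7 × 35.2 = 200.64 mm·m/s
Steady-state rate R = (F_in − F_out)/L = (605.12 − 200.64) / 249000 m = 1.624e-03 mm/s.
R = 1.624e-03 × 3600 × 24 = 140 mm/day.

R ≈ 140 mm/day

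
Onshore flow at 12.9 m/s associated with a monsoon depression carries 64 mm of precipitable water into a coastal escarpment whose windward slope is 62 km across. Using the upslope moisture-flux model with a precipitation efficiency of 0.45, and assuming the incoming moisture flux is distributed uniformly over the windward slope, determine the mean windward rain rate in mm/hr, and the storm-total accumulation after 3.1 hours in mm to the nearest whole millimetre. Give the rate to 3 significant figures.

R ≈ 21.6 mm/hr; total ≈ 67 mm

Incoming column moisture flux per unit ridge length: F = V × PW = 12.9 × 64 = 825.6 mm·m/s.
Spread over the 62 km slope with efficiency ε = 0.45: R = ε·F/W = 0.45 × 825.6 / 62000 m = 5.992e-03 mm/s.
R = 5.992e-03 × 3600 = 21.6 mm/hr.
Over 3.1 h: total = 21.6 × 3.1 = 66.96 ≈ 67 mm.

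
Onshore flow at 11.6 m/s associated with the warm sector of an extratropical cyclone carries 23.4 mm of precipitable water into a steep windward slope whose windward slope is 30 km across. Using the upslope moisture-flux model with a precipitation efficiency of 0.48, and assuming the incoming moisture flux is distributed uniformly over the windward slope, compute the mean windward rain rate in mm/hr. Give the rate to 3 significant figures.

R ≈ 15.6 mm/hr

Incoming column moisture flux per unit ridge length: F = V × PW = 11.6 × 23.4 = 271.44 mm·m/s.
Spread over the 30 km slope with efficiency ε = 0.48: R = ε·F/W = 0.48 × 271.44 / 30000 m = 4.343e-03 mm/s.
R = 4.343e-03 × 3600 = 15.6 mm/hr.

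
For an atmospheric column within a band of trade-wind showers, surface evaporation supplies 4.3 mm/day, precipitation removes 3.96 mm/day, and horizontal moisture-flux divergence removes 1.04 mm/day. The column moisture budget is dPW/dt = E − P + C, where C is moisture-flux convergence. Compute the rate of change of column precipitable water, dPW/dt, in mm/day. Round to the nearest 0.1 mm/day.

dPW/dt = E − P + C = 4.3 − 3.96 + (-1.04) = -0.7 mm/day.

dPW/dt ≈ -0.7 mm/day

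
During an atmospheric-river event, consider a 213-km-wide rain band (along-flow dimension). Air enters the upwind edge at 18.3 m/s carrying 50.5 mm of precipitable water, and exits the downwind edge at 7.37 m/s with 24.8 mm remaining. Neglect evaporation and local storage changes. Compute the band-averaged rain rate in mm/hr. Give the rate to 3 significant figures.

Column moisture flux per unit crosswind length is F = V × PW.
Inflow: F_in = 18.3 × 50.5 = 924.15 mm·m/s
Outflow: F_out = 7.37 × 24.8 = 182.776 mm·m/s
Steady-state rate R = (F_in − F_out)/L = (924.15 − 182.776) / 213000 m = 3.481e-03 mm/s.
R = 3.481e-03 × 3600 = 12.5 mm/hr.

R ≈ 12.5 mm/hr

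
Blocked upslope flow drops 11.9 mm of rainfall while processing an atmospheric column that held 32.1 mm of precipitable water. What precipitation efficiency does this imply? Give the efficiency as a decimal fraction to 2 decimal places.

ε ≈ 0.37

ε = rainfall / PW = 11.9 / 32.1 = 0.37.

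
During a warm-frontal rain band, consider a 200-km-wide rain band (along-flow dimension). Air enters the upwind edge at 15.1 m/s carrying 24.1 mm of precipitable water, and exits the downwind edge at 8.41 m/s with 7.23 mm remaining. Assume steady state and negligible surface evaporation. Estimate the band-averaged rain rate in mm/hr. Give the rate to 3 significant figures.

R ≈ 5.46 mm/hr

Column moisture flux per unit crosswind length is F = V × PW.
Inflow: F_in = 15.1 × 24.1 = 363.91 mm·m/s
Outflow: F_out = 8.41 × 7.23 = 60.8043 mm·m/s
Steady-state rate R = (F_in − F_out)/L = (363.91 − 60.8043) / 200000 m = 1.516e-03 mm/s.
R = 1.516e-03 × 3600 = 5.46 mm/hr.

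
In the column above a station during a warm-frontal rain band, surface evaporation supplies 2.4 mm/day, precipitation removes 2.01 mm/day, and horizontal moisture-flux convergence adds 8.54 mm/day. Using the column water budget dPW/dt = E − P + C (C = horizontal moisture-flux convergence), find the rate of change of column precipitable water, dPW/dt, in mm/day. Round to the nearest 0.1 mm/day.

dPW/dt = E − P + C = 2.4 − 2.01 + (8.54) = 8.9 mm/day.

dPW/dt ≈ 8.9 mm/day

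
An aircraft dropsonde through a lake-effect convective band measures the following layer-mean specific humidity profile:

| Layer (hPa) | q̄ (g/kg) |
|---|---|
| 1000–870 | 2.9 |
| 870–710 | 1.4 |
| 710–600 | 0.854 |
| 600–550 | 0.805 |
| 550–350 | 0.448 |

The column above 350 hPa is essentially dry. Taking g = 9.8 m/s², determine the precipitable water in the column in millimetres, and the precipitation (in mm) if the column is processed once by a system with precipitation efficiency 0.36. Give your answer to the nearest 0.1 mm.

PW ≈ 8.4 mm; precipitation ≈ 3.0 mm

Precipitable water is the column-integrated vapour mass per unit area: PW = (1/g) Σ q̄ Δp, with q in kg/kg and Δp in Pa (1 kg/m² of water = 1 mm).
Layer 1000–870 hPa: Δp = 130 hPa = 13000 Pa, q̄ = 0.0029 kg/kg → 0.0029 × 13000 / 9.8 = 3.85 mm
Layer 870–710 hPa: Δp = 160 hPa = 16000 Pa, q̄ = 0.0014 kg/kg → 0.0014 × 16000 / 9.8 = 2.29 mm
Layer 710–600 hPa: Δp = 110 hPa = 11000 Pa, q̄ = 0.000854 kg/kg → 0.000854 × 11000 / 9.8 = 0.96 mm
Layer 600–550 hPa: Δp = 50 hPa = 5000 Pa, q̄ = 0.000805 kg/kg → 0.000805 × 5000 / 9.8 = 0.41 mm
Layer 550–350 hPa: Δp = 200 hPa = 20000 Pa, q̄ = 0.000448 kg/kg → 0.000448 × 20000 / 9.8 = 0.91 mm
PW = 3.85 + 2.29 + 0.96 + 0.41 + 0.91 = 8.42 ≈ 8.4 mm.
Precipitation = ε × PW = 0.36 × 8.4 = 3.0 mm.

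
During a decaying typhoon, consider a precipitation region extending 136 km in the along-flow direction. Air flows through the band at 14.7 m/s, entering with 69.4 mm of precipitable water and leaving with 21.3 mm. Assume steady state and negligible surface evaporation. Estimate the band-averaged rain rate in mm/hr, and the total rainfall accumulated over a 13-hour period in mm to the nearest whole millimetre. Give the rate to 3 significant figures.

Column moisture flux per unit crosswind length is F = V × PW.
Inflow: F_in = 14.7 × 69.4 = 1020.18 mm·m/s
Outflow: F_out = 14.7 × 21.3 = 313.11 mm·m/s
Steady-state rate R = (F_in − F_out)/L = (1020.18 − 313.11) / 136000 m = 5.199e-03 mm/s.
R = 5.199e-03 × 3600 = 18.7 mm/hr.
Over 13 h: total = 18.7 × 13 = 243.1 ≈ 243 mm.

R ≈ 18.7 mm/hr; total ≈ 243 mm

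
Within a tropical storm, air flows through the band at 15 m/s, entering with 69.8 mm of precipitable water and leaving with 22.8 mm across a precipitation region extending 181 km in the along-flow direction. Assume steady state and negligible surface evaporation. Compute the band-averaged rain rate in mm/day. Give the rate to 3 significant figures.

Column moisture flux per unit crosswind length is F = V × PW.
Inflow: F_in = 15 × 69.8 = 1047 mm·m/s
Outflow: F_out = 15 × 22.8 = 342 mm·m/s
Steady-state rate R = (F_in − F_out)/L = (1047 − 342) / 181000 m = 3.895e-03 mm/s.
R = 3.895e-03 × 3600 × 24 = 337 mm/day.

R ≈ 337 mm/day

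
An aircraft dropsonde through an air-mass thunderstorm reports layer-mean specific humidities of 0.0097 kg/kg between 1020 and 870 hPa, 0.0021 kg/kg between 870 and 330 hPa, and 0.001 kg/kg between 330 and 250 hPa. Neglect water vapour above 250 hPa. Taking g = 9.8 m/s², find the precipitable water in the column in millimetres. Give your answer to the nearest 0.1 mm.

PW ≈ 27.2 mm

Precipitable water is the column-integrated vapour mass per unit area: PW = (1/g) Σ q̄ Δp, with q in kg/kg and Δp in Pa (1 kg/m² of water = 1 mm).
Layer 1020–870 hPa: Δp = 150 hPa = 15000 Pa, q̄ = 0.0097 kg/kg → 0.0097 × 15000 / 9.8 = 14.85 mm
Layer 870–330 hPa: Δp = 540 hPa = 54000 Pa, q̄ = 0.0021 kg/kg → 0.0021 × 54000 / 9.8 = 11.57 mm
Layer 330–250 hPa: Δp = 80 hPa = 8000 Pa, q̄ = 0.001 kg/kg → 0.001 × 8000 / 9.8 = 0.82 mm
PW = 14.85 + 11.57 + 0.82 = 27.24 ≈ 27.2 mm.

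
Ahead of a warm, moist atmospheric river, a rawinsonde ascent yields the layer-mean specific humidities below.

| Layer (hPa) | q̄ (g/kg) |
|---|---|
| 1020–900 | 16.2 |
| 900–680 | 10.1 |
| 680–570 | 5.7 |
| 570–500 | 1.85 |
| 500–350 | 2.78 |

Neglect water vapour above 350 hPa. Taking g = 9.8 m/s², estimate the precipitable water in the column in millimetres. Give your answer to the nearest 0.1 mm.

PW ≈ 54.5 mm

Precipitable water is the column-integrated vapour mass per unit area: PW = (1/g) Σ q̄ Δp, with q in kg/kg and Δp in Pa (1 kg/m² of water = 1 mm).
Layer 1020–900 hPa: Δp = 120 hPa = 12000 Pa, q̄ = 0.0162 kg/kg → 0.0162 × 12000 / 9.8 = 19.84 mm
Layer 900–680 hPa: Δp = 220 hPa = 22000 Pa, q̄ = 0.0101 kg/kg → 0.0101 × 22000 / 9.8 = 22.67 mm
Layer 680–570 hPa: Δp = 110 hPa = 11000 Pa, q̄ = 0.0057 kg/kg → 0.0057 × 11000 / 9.8 = 6.40 mm
Layer 570–500 hPa: Δp = 70 hPa = 7000 Pa, q̄ = 0.00185 kg/kg → 0.00185 × 7000 / 9.8 = 1.32 mm
Layer 500–350 hPa: Δp = 150 hPa = 15000 Pa, q̄ = 0.00278 kg/kg → 0.00278 × 15000 / 9.8 = 4.26 mm
PW = 19.84 + 22.67 + 6.40 + 1.32 + 4.26 = 54.49 ≈ 54.5 mm.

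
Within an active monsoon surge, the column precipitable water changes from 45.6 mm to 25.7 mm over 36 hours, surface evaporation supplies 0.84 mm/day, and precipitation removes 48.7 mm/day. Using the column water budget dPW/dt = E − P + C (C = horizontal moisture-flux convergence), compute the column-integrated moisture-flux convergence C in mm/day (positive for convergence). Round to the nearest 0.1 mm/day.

C ≈ 34.6 mm/day

dPW/dt = (25.7 − 45.6) mm / (36/24 day) = -13.267 mm/day.
C = dPW/dt − E + P = (-13.267) − 0.84 + 48.7 = 34.6 mm/day.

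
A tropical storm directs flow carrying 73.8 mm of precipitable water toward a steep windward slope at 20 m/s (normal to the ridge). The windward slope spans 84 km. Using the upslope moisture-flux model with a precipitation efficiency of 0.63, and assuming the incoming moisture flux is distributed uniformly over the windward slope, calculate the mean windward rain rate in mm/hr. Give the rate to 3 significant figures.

R ≈ 39.9 mm/hr

Incoming column moisture flux per unit ridge length: F = V × PW = 20 × 73.8 = 1476 mm·m/s.
Spread over the 84 km slope with efficiency ε = 0.63: R = ε·F/W = 0.63 × 1476 / 84000 m = 1.107e-02 mm/s.
R = 1.107e-02 × 3600 = 39.9 mm/hr.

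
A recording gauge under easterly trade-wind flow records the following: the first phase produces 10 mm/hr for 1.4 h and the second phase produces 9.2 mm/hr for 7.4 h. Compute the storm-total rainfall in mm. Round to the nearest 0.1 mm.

total ≈ 82.1 mm

Total = Σ Rᵢ Δtᵢ = 10 × 1.4 + 9.2 × 7.4
      = 14 + 68.08 = 82.1 mm.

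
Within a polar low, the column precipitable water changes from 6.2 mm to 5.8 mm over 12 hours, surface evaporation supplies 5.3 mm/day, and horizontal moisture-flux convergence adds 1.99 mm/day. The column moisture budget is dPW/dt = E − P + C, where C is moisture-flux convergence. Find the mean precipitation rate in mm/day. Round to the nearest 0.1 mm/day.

P ≈ 8.1 mm/day

dPW/dt = (5.8 − 6.2) mm / (12/24 day) = -0.800 mm/day.
P = E + C − dPW/dt = 5.3 + (1.99) − (-0.800) = 8.1 mm/day.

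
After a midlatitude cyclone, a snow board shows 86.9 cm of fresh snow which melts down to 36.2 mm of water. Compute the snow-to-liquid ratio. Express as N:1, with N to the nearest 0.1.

Ratio = snow depth / SWE = 869 mm / 36.2 mm = 24.0, i.e. 24.0:1.

ratio ≈ 24.0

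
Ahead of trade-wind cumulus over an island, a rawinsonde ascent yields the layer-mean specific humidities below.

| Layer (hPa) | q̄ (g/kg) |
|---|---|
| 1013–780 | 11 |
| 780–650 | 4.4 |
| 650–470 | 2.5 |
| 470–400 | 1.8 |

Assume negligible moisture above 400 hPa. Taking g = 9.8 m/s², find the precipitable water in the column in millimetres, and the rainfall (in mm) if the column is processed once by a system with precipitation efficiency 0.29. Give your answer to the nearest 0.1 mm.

PW ≈ 37.9 mm; rainfall ≈ 11.0 mm

Precipitable water is the column-integrated vapour mass per unit area: PW = (1/g) Σ q̄ Δp, with q in kg/kg and Δp in Pa (1 kg/m² of water = 1 mm).
Layer 1013–780 hPa: Δp = 233 hPa = 23300 Pa, q̄ = 0.011 kg/kg → 0.011 × 23300 / 9.8 = 26.15 mm
Layer 780–650 hPa: Δp = 130 hPa = 13000 Pa, q̄ = 0.0044 kg/kg → 0.0044 × 13000 / 9.8 = 5.84 mm
Layer 650–470 hPa: Δp = 180 hPa = 18000 Pa, q̄ = 0.0025 kg/kg → 0.0025 × 18000 / 9.8 = 4.59 mm
Layer 470–400 hPa: Δp = 70 hPa = 7000 Pa, q̄ = 0.0018 kg/kg → 0.0018 × 7000 / 9.8 = 1.29 mm
PW = 26.15 + 5.84 + 4.59 + 1.29 = 37.87 ≈ 37.9 mm.
Rainfall = ε × PW = 0.29 × 37.9 = 11.0 mm.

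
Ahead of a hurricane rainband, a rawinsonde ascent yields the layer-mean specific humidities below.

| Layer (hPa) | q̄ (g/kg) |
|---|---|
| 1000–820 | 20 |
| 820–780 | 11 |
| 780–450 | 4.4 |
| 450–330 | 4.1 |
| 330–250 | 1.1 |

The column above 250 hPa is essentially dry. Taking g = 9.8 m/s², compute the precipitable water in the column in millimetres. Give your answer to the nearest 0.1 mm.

PW ≈ 62.0 mm

Precipitable water is the column-integrated vapour mass per unit area: PW = (1/g) Σ q̄ Δp, with q in kg/kg and Δp in Pa (1 kg/m² of water = 1 mm).
Layer 1000–820 hPa: Δp = 180 hPa = 18000 Pa, q̄ = 0.02 kg/kg → 0.02 × 18000 / 9.8 = 36.73 mm
Layer 820–780 hPa: Δp = 40 hPa = 4000 Pa, q̄ = 0.011 kg/kg → 0.011 × 4000 / 9.8 = 4.49 mm
Layer 780–450 hPa: Δp = 330 hPa = 33000 Pa, q̄ = 0.0044 kg/kg → 0.0044 × 33000 / 9.8 = 14.82 mm
Layer 450–330 hPa: Δp = 120 hPa = 12000 Pa, q̄ = 0.0041 kg/kg → 0.0041 × 12000 / 9.8 = 5.02 mm
Layer 330–250 hPa: Δp = 80 hPa = 8000 Pa, q̄ = 0.0011 kg/kg → 0.0011 × 8000 / 9.8 = 0.90 mm
PW = 36.73 + 4.49 + 14.82 + 5.02 + 0.90 = 61.96 ≈ 62.0 mm.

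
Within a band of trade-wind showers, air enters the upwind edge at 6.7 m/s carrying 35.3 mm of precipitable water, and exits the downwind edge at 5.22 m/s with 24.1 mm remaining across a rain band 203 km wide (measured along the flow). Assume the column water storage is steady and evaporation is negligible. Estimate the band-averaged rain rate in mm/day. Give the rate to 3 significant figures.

Column moisture flux per unit crosswind length is F = V × PW.
Inflow: F_in = 6.7 × 35.3 = 236.51 mm·m/s
Outflow: F_out = 5.22 × 24.1 = 125.802 mm·m/s
Steady-state rate R = (F_in − F_out)/L = (236.51 − 125.802) / 203000 m = 5.454e-04 mm/s.
R = 5.454e-04 × 3600 × 24 = 47.1 mm/day.

R ≈ 47.1 mm/day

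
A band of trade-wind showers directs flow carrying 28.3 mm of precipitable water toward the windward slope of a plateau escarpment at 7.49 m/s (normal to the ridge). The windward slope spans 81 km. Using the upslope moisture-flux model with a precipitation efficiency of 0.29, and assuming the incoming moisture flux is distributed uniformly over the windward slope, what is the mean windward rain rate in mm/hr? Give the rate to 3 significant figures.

R ≈ 2.73 mm/hr

Incoming column moisture flux per unit ridge length: F = V × PW = 7.49 × 28.3 = 211.967 mm·m/s.
Spread over the 81 km slope with efficiency ε = 0.29: R = ε·F/W = 0.29 × 211.967 / 81000 m = 7.589e-04 mm/s.
R = 7.589e-04 × 3600 = 2.73 mm/hr.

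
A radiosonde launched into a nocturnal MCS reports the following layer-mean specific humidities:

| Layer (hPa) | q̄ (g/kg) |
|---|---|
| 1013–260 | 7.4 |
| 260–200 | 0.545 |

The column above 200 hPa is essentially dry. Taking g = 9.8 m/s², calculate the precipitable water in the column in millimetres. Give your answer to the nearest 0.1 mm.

Precipitable water is the column-integrated vapour mass per unit area: PW = (1/g) Σ q̄ Δp, with q in kg/kg and Δp in Pa (1 kg/m² of water = 1 mm).
Layer 1013–260 hPa: Δp = 753 hPa = 75300 Pa, q̄ = 0.0074 kg/kg → 0.0074 × 75300 / 9.8 = 56.86 mm
Layer 260–200 hPa: Δp = 60 hPa = 6000 Pa, q̄ = 0.000545 kg/kg → 0.000545 × 6000 / 9.8 = 0.33 mm
PW = 56.86 + 0.33 = 57.19 ≈ 57.2 mm.

PW ≈ 57.2 mm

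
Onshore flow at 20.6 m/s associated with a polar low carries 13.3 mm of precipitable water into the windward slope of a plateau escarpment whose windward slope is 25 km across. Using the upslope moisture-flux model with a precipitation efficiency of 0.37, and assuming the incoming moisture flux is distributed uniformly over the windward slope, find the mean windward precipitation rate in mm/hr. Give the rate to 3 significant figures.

R ≈ 14.6 mm/hr

Incoming column moisture flux per unit ridge length: F = V × PW = 20.6 × 13.3 = 273.98 mm·m/s.
Spread over the 25 km slope with efficiency ε = 0.37: R = ε·F/W = 0.37 × 273.98 / 25000 m = 4.055e-03 mm/s.
R = 4.055e-03 × 3600 = 14.6 mm/hr.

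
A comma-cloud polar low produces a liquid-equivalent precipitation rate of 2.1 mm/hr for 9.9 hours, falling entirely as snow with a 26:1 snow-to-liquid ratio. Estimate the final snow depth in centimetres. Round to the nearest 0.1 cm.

snow depth ≈ 54.1 cm

Liquid-equivalent depth = 2.1 × 9.9 = 20.79 mm.
Snow depth = 20.79 mm × 26 = 540.54 mm = 54.1 cm.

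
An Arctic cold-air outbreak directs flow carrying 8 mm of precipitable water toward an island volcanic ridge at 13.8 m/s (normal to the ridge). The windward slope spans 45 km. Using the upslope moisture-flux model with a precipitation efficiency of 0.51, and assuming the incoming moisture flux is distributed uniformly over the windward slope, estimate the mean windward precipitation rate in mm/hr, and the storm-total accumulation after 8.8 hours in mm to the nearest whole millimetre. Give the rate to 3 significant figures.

R ≈ 4.50 mm/hr; total ≈ 40 mm

Incoming column moisture flux per unit ridge length: F = V × PW = 13.8 × 8 = 110.4 mm·m/s.
Spread over the 45 km slope with efficiency ε = 0.51: R = ε·F/W = 0.51 × 110.4 / 45000 m = 1.251e-03 mm/s.
R = 1.251e-03 × 3600 = 4.50 mm/hr.
Over 8.8 h: total = 4.50 × 8.8 = 39.6 ≈ 40 mm.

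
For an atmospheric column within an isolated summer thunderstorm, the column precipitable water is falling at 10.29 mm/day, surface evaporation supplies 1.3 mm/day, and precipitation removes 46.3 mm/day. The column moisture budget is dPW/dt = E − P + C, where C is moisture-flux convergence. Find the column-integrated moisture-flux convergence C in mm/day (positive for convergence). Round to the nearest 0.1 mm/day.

dPW/dt = -10.29 mm/day.
C = dPW/dt − E + P = (-10.29) − 1.3 + 46.3 = 34.7 mm/day.

C ≈ 34.7 mm/day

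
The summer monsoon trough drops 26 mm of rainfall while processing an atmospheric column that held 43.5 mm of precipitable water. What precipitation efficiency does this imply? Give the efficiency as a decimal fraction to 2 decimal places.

ε = rainfall / PW = 26 / 43.5 = 0.60.

ε ≈ 0.60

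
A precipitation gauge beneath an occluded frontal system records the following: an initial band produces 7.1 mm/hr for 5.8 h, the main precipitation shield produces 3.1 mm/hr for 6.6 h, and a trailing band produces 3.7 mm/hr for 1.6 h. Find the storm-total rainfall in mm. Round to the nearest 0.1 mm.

total ≈ 67.6 mm

Total = Σ Rᵢ Δtᵢ = 7.1 × 5.8 + 3.1 × 6.6 + 3.7 × 1.6
      = 41.18 + 20.46 + 5.92 = 67.6 mm.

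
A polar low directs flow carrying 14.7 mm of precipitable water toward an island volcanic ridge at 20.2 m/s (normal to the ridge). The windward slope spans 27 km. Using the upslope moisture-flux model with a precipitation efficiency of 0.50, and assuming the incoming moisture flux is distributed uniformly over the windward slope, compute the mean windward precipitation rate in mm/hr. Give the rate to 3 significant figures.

R ≈ 19.8 mm/hr

Incoming column moisture flux per unit ridge length: F = V × PW = 20.2 × 14.7 = 296.94 mm·m/s.
Spread over the 27 km slope with efficiency ε = 0.50: R = ε·F/W = 0.50 × 296.94 / 27000 m = 5.499e-03 mm/s.
R = 5.499e-03 × 3600 = 19.8 mm/hr.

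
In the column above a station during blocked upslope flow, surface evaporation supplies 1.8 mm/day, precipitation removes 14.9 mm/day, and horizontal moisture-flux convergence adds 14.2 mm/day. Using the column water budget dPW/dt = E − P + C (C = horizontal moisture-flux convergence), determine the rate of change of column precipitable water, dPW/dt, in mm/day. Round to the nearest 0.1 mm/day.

dPW/dt ≈ 1.1 mm/day

dPW/dt = E − P + C = 1.8 − 14.9 + (14.2) = 1.1 mm/day.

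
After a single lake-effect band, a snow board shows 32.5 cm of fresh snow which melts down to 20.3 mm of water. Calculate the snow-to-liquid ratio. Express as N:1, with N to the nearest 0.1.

Ratio = snow depth / SWE = 325 mm / 20.3 mm = 16.0, i.e. 16.0:1.

ratio ≈ 16.0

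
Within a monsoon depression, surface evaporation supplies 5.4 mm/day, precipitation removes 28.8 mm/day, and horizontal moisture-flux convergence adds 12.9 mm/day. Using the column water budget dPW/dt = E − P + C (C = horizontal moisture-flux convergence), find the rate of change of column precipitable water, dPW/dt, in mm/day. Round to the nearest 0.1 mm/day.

dPW/dt ≈ -10.5 mm/day

dPW/dt = E − P + C = 5.4 − 28.8 + (12.9) = -10.5 mm/day.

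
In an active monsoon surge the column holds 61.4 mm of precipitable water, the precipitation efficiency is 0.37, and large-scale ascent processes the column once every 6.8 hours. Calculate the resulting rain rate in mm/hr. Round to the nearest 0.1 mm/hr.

Each overturning extracts ε × PW = 0.37 × 61.4 = 22.718 mm.
Rate = ε·PW / τ = 22.718 / 6.8 h = 3.3 mm/hr.

R ≈ 3.3 mm/hr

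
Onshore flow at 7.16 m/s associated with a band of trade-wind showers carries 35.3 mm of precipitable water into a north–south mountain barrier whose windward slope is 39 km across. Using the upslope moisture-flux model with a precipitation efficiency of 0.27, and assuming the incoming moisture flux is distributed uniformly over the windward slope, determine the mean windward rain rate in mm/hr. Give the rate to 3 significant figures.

Incoming column moisture flux per unit ridge length: F = V × PW = 7.16 × 35.3 = 252.748 mm·m/s.
Spread over the 39 km slope with efficiency ε = 0.27: R = ε·F/W = 0.27 × 252.748 / 39000 m = 1.750e-03 mm/s.
R = 1.750e-03 × 3600 = 6.30 mm/hr.

R ≈ 6.30 mm/hr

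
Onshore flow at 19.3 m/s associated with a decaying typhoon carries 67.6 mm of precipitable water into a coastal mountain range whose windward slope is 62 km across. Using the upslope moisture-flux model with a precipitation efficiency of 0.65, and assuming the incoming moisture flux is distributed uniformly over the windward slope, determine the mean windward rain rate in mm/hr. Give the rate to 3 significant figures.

R ≈ 49.2 mm/hr

Incoming column moisture flux per unit ridge length: F = V × PW = 19.3 × 67.6 = 1304.68 mm·m/s.
Spread over the 62 km slope with efficiency ε = 0.65: R = ε·F/W = 0.65 × 1304.68 / 62000 m = 1.368e-02 mm/s.
R = 1.368e-02 × 3600 = 49.2 mm/hr.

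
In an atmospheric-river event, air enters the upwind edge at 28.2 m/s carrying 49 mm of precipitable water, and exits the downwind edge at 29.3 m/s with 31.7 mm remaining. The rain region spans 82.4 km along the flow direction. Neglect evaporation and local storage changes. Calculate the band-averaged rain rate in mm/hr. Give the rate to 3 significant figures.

R ≈ 19.8 mm/hr

Column moisture flux per unit crosswind length is F = V × PW.
Inflow: F_in = 28.2 × 49 = 1381.8 mm·m/s
Outflow: F_out = 29.3 × 31.7 = 928.81 mm·m/s
Steady-state rate R = (F_in − F_out)/L = (1381.8 − 928.81) / 82400 m = 5.497e-03 mm/s.
R = 5.497e-03 × 3600 = 19.8 mm/hr.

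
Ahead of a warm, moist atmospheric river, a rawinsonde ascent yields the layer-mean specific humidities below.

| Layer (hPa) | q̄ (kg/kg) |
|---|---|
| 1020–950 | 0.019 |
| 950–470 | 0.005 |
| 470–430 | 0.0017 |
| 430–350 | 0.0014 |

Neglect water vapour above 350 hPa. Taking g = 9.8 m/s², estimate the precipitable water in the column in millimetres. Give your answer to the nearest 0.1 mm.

PW ≈ 39.9 mm

Precipitable water is the column-integrated vapour mass per unit area: PW = (1/g) Σ q̄ Δp, with q in kg/kg and Δp in Pa (1 kg/m² of water = 1 mm).
Layer 1020–950 hPa: Δp = 70 hPa = 7000 Pa, q̄ = 0.019 kg/kg → 0.019 × 7000 / 9.8 = 13.57 mm
Layer 950–470 hPa: Δp = 480 hPa = 48000 Pa, q̄ = 0.005 kg/kg → 0.005 × 48000 / 9.8 = 24.49 mm
Layer 470–430 hPa: Δp = 40 hPa = 4000 Pa, q̄ = 0.0017 kg/kg → 0.0017 × 4000 / 9.8 = 0.69 mm
Layer 430–350 hPa: Δp = 80 hPa = 8000 Pa, q̄ = 0.0014 kg/kg → 0.0014 × 8000 / 9.8 = 1.14 mm
PW = 13.57 + 24.49 + 0.69 + 1.14 = 39.89 ≈ 39.9 mm.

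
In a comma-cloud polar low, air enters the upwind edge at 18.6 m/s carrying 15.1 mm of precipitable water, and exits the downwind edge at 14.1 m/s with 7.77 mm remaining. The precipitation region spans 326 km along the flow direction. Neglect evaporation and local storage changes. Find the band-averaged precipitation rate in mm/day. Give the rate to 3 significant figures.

R ≈ 45.4 mm/day

Column moisture flux per unit crosswind length is F = V × PW.
Inflow: F_in = 18.6 × 15.1 = 280.86 mm·m/s
Outflow: F_out = 14.1 × 7.77 = 109.557 mm·m/s
Steady-state rate R = (F_in − F_out)/L = (280.86 − 109.557) / 326000 m = 5.255e-04 mm/s.
R = 5.255e-04 × 3600 × 24 = 45.4 mm/day.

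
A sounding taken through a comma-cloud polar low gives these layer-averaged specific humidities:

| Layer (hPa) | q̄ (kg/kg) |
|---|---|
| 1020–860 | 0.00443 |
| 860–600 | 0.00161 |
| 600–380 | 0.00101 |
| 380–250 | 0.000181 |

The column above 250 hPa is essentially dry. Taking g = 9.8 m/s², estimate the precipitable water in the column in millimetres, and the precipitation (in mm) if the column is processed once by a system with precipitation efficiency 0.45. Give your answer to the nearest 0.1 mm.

Precipitable water is the column-integrated vapour mass per unit area: PW = (1/g) Σ q̄ Δp, with q in kg/kg and Δp in Pa (1 kg/m² of water = 1 mm).
Layer 1020–860 hPa: Δp = 160 hPa = 16000 Pa, q̄ = 0.00443 kg/kg → 0.00443 × 16000 / 9.8 = 7.23 mm
Layer 860–600 hPa: Δp = 260 hPa = 26000 Pa, q̄ = 0.00161 kg/kg → 0.00161 × 26000 / 9.8 = 4.27 mm
Layer 600–380 hPa: Δp = 220 hPa = 22000 Pa, q̄ = 0.00101 kg/kg → 0.00101 × 22000 / 9.8 = 2.27 mm
Layer 380–250 hPa: Δp = 130 hPa = 13000 Pa, q̄ = 0.000181 kg/kg → 0.000181 × 13000 / 9.8 = 0.24 mm
PW = 7.23 + 4.27 + 2.27 + 0.24 = 14.01 ≈ 14.0 mm.
Precipitation = ε × PW = 0.45 × 14.0 = 6.3 mm.

PW ≈ 14.0 mm; precipitation ≈ 6.3 mm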